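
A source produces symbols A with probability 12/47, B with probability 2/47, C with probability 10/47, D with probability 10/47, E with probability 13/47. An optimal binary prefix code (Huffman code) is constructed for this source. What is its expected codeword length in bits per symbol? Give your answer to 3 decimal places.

2.255 bits/symbol

Repeatedly combine the two least-probable nodes; the expected code length is the sum of the merged weights.
merge 2/47 + 10/47 → 12/47
merge 10/47 + 12/47 → 22/47
merge 12/47 + 13/47 → 25/47
merge 22/47 + 25/47 → 1
L = 12/47 + 22/47 + 25/47 + 1 = 106/47 ≈ 2.255 bits/symbol.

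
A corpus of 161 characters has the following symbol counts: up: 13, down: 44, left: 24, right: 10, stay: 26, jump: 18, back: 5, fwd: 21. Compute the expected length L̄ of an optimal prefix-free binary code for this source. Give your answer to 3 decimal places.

2.820 bits/symbol

Probabilities are the counts divided by 161.
Repeatedly combine the two least-probable nodes; the expected code length is the sum of the merged weights.
merge 5/161 + 10/161 → 15/161
merge 13/161 + 15/161 → 4/23
merge 18/161 + 3/23 → 39/161
merge 24/161 + 26/161 → 50/161
merge 4/23 + 39/161 → 67/161
merge 44/161 + 50/161 → 94/161
merge 67/161 + 94/161 → 1
L = 15/161 + 4/23 + 39/161 + 50/161 + 67/161 + 94/161 + 1 = 454/161 ≈ 2.820 bits/symbol.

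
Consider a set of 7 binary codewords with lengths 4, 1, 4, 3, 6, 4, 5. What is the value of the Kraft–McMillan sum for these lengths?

0.859375

With common denominator 2^6 = 64: Σ 2^(−ℓᵢ) = 4/64 + 32/64 + 4/64 + 8/64 + 1/64 + 4/64 + 2/64 = 55/64 = 0.859375.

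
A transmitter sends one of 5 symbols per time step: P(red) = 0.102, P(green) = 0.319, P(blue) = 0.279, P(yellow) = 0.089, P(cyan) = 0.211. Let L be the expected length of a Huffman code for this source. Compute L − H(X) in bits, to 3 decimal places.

0.031 bits

Entropy H = −Σ p log₂ p ≈ 2.1598 bits.
Huffman merges: 89/1000+51/500→191/1000; 191/1000+211/1000→201/500; 279/1000+319/1000→299/500; 201/500+299/500→1. L = 2191/1000 ≈ 2.1910.
L − H = 2.1910 − 2.1598 = 0.031 bits.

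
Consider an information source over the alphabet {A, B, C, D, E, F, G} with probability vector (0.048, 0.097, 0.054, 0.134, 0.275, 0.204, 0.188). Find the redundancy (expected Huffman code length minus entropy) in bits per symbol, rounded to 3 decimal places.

Entropy H = −Σ p log₂ p ≈ 2.5861 bits.
Huffman merges: 6/125+27/500→51/500; 97/1000+51/500→199/1000; 67/500+47/250→161/500; 199/1000+51/250→403/1000; 11/40+161/500→597/1000; 403/1000+597/1000→1. L = 2623/1000 ≈ 2.6230.
L − H = 2.6230 − 2.5861 = 0.037 bits.

0.037 bits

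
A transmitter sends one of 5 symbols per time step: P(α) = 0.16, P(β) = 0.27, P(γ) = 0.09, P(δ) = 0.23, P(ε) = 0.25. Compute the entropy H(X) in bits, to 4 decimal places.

H = −Σ pᵢ log₂ pᵢ.
−0.16·log₂(0.16) = 0.4230
−0.27·log₂(0.27) = 0.5100
−0.09·log₂(0.09) = 0.3127
−0.23·log₂(0.23) = 0.4877
−0.25·log₂(0.25) = 0.5000
Sum ≈ 2.2334 → 2.2334 bits.

2.2334 bits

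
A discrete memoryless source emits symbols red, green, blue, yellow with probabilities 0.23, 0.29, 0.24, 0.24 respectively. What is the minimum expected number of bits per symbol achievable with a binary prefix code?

2 bits/symbol

Repeatedly combine the two least-probable nodes; the expected code length is the sum of the merged weights.
merge 23/100 + 6/25 → 47/100
merge 6/25 + 29/100 → 53/100
merge 47/100 + 53/100 → 1
L = 47/100 + 53/100 + 1 = 2 bits/symbol.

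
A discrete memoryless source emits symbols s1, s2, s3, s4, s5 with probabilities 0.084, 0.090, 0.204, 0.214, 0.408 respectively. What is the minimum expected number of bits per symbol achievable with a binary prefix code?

2.144 bits/symbol

Repeatedly combine the two least-probable nodes; the expected code length is the sum of the merged weights.
merge 21/250 + 9/100 → 87/500
merge 87/500 + 51/250 → 189/500
merge 107/500 + 189/500 → 74/125
merge 51/125 + 74/125 → 1
L = 87/500 + 189/500 + 74/125 + 1 = 268/125 = 2.144 bits/symbol.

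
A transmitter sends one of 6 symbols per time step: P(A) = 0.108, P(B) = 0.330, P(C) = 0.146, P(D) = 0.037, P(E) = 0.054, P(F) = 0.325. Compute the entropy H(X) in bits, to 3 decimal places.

2.210 bits

H = −Σ pᵢ log₂ pᵢ.
−0.108·log₂(0.108) = 0.3468
−0.330·log₂(0.330) = 0.5278
−0.146·log₂(0.146) = 0.4053
−0.037·log₂(0.037) = 0.1760
−0.054·log₂(0.054) = 0.2274
−0.325·log₂(0.325) = 0.5270
Sum ≈ 2.2102 → 2.210 bits.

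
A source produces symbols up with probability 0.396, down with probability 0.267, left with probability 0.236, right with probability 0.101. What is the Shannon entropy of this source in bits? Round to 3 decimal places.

1.864 bits

H = −Σ pᵢ log₂ pᵢ.
−0.396·log₂(0.396) = 0.5292
−0.267·log₂(0.267) = 0.5087
−0.236·log₂(0.236) = 0.4916
−0.101·log₂(0.101) = 0.3341
Sum ≈ 1.8636 → 1.864 bits.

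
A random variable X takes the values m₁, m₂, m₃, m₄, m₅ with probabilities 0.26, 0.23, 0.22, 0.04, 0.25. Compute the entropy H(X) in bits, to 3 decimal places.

2.159 bits

H = −Σ pᵢ log₂ pᵢ.
−0.26·log₂(0.26) = 0.5053
−0.23·log₂(0.23) = 0.4877
−0.22·log₂(0.22) = 0.4806
−0.04·log₂(0.04) = 0.1858
−0.25·log₂(0.25) = 0.5000
Sum ≈ 2.1593 → 2.159 bits.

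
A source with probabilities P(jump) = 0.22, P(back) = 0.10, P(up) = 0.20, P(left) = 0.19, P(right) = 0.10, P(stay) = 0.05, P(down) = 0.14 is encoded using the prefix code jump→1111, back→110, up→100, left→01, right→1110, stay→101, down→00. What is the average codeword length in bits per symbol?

2.99 bits/symbol

L̄ = Σ pᵢ·ℓᵢ = 0.22·4 + 0.10·3 + 0.20·3 + 0.19·2 + 0.10·4 + 0.05·3 + 0.14·2 = 2.99 bits/symbol.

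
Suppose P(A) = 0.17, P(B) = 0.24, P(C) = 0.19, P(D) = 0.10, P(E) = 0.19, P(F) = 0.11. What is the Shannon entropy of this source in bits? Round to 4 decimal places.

H = −Σ pᵢ log₂ pᵢ.
−0.17·log₂(0.17) = 0.4346
−0.24·log₂(0.24) = 0.4941
−0.19·log₂(0.19) = 0.4552
−0.10·log₂(0.10) = 0.3322
−0.19·log₂(0.19) = 0.4552
−0.11·log₂(0.11) = 0.3503
Sum ≈ 2.5217 → 2.5217 bits.

2.5217 bits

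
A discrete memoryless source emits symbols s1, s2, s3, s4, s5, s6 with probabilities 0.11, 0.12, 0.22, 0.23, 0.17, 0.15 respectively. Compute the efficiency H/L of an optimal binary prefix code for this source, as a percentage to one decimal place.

99.2%

Entropy H = −Σ p log₂ p ≈ 2.5307 bits.
Huffman merges: 11/100+3/25→23/100; 3/20+17/100→8/25; 11/50+23/100→9/20; 23/100+8/25→11/20; 9/20+11/20→1. L = 51/20 ≈ 2.5500.
Efficiency = H/L = 2.5307/2.5500 = 99.2%.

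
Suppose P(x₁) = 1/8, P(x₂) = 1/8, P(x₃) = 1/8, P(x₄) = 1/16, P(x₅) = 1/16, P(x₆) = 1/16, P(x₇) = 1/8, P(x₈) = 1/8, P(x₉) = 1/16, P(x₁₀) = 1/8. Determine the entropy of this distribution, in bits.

3.25 bits

Each probability is a power of 1/2, so log₂(1/p) is an integer.
H = Σ p·log₂(1/p) = 1/8·3 + 1/8·3 + 1/8·3 + 1/16·4 + 1/16·4 + 1/16·4 + 1/8·3 + 1/8·3 + 1/16·4 + 1/8·3 = 3.25 bits.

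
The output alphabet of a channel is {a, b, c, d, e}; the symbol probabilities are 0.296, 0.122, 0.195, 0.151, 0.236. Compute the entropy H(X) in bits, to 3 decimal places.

H = −Σ pᵢ log₂ pᵢ.
−0.296·log₂(0.296) = 0.5199
−0.122·log₂(0.122) = 0.3703
−0.195·log₂(0.195) = 0.4599
−0.151·log₂(0.151) = 0.4118
−0.236·log₂(0.236) = 0.4916
Sum ≈ 2.2535 → 2.254 bits.

2.254 bits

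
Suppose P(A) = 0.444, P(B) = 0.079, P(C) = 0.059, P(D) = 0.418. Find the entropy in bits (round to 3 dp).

1.576 bits

H = −Σ pᵢ log₂ pᵢ.
−0.444·log₂(0.444) = 0.5201
−0.079·log₂(0.079) = 0.2893
−0.059·log₂(0.059) = 0.2409
−0.418·log₂(0.418) = 0.5260
Sum ≈ 1.5763 → 1.576 bits.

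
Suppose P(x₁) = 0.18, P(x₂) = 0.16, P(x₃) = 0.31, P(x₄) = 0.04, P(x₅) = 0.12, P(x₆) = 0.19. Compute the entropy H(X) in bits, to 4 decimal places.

2.4002 bits

H = −Σ pᵢ log₂ pᵢ.
−0.18·log₂(0.18) = 0.4453
−0.16·log₂(0.16) = 0.4230
−0.31·log₂(0.31) = 0.5238
−0.04·log₂(0.04) = 0.1858
−0.12·log₂(0.12) = 0.3671
−0.19·log₂(0.19) = 0.4552
Sum ≈ 2.4002 → 2.4002 bits.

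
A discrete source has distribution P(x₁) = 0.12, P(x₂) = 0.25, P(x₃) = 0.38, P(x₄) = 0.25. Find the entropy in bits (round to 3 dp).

H = −Σ pᵢ log₂ pᵢ.
−0.12·log₂(0.12) = 0.3671
−0.25·log₂(0.25) = 0.5000
−0.38·log₂(0.38) = 0.5305
−0.25·log₂(0.25) = 0.5000
Sum ≈ 1.8975 → 1.898 bits.

1.898 bits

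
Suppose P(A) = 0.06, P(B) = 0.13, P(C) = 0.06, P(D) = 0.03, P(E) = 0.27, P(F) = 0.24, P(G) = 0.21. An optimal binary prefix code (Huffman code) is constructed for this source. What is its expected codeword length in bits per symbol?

2.52 bits/symbol

Repeatedly combine the two least-probable nodes; the expected code length is the sum of the merged weights.
merge 3/100 + 3/50 → 9/100
merge 3/50 + 9/100 → 3/20
merge 13/100 + 3/20 → 7/25
merge 21/100 + 6/25 → 9/20
merge 27/100 + 7/25 → 11/20
merge 9/20 + 11/20 → 1
L = 9/100 + 3/20 + 7/25 + 9/20 + 11/20 + 1 = 63/25 = 2.52 bits/symbol.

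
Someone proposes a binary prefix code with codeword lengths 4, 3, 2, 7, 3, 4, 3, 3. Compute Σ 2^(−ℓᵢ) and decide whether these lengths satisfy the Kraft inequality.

With common denominator 2^7 = 128: Σ 2^(−ℓᵢ) = 8/128 + 16/128 + 32/128 + 1/128 + 16/128 + 8/128 + 16/128 + 16/128 = 113/128 = 0.8828125.
Kraft's inequality requires Σ ≤ 1; here Σ = 0.8828125 ≤ 1, so such a prefix code exists.

0.8828125; yes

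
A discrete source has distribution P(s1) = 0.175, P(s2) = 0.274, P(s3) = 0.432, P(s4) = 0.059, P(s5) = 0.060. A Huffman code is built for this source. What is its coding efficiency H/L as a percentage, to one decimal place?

Entropy H = −Σ p log₂ p ≈ 1.9594 bits.
Huffman merges: 59/1000+3/50→119/1000; 119/1000+7/40→147/500; 137/500+147/500→71/125; 54/125+71/125→1. L = 1981/1000 ≈ 1.9810.
Efficiency = H/L = 1.9594/1.9810 = 98.9%.

98.9%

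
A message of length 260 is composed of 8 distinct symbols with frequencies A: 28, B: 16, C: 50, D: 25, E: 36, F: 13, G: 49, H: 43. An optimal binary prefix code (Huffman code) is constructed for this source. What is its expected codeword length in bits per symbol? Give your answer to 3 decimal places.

Probabilities are the counts divided by 260.
Repeatedly combine the two least-probable nodes; the expected code length is the sum of the merged weights.
merge 1/20 + 4/65 → 29/260
merge 5/52 + 7/65 → 53/260
merge 29/260 + 9/65 → 1/4
merge 43/260 + 49/260 → 23/65
merge 5/26 + 53/260 → 103/260
merge 1/4 + 23/65 → 157/260
merge 103/260 + 157/260 → 1
L = 29/260 + 53/260 + 1/4 + 23/65 + 103/260 + 157/260 + 1 = 759/260 ≈ 2.919 bits/symbol.

2.919 bits/symbol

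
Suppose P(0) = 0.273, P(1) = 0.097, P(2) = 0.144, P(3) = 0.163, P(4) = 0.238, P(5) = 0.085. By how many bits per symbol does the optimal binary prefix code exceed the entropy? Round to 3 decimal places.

Entropy H = −Σ p log₂ p ≈ 2.4622 bits.
Huffman merges: 17/200+97/1000→91/500; 18/125+163/1000→307/1000; 91/500+119/500→21/50; 273/1000+307/1000→29/50; 21/50+29/50→1. L = 2489/1000 ≈ 2.4890.
L − H = 2.4890 − 2.4622 = 0.027 bits.

0.027 bits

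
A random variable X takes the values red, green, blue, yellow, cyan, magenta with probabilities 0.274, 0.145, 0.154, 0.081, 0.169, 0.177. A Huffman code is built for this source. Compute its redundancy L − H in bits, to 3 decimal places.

0.048 bits

Entropy H = −Σ p log₂ p ≈ 2.5007 bits.
Huffman merges: 81/1000+29/200→113/500; 77/500+169/1000→323/1000; 177/1000+113/500→403/1000; 137/500+323/1000→597/1000; 403/1000+597/1000→1. L = 2549/1000 ≈ 2.5490.
L − H = 2.5490 − 2.5007 = 0.048 bits.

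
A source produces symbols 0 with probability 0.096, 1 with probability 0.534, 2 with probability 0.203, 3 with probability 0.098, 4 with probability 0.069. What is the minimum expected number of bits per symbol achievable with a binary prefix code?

1.894 bits/symbol

Repeatedly combine the two least-probable nodes; the expected code length is the sum of the merged weights.
merge 69/1000 + 12/125 → 33/200
merge 49/500 + 33/200 → 263/1000
merge 203/1000 + 263/1000 → 233/500
merge 233/500 + 267/500 → 1
L = 33/200 + 263/1000 + 233/500 + 1 = 947/500 = 1.894 bits/symbol.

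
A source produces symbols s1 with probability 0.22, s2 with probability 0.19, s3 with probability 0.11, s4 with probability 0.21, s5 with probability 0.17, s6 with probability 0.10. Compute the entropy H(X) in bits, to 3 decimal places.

H = −Σ pᵢ log₂ pᵢ.
−0.22·log₂(0.22) = 0.4806
−0.19·log₂(0.19) = 0.4552
−0.11·log₂(0.11) = 0.3503
−0.21·log₂(0.21) = 0.4728
−0.17·log₂(0.17) = 0.4346
−0.10·log₂(0.10) = 0.3322
Sum ≈ 2.5257 → 2.526 bits.

2.526 bits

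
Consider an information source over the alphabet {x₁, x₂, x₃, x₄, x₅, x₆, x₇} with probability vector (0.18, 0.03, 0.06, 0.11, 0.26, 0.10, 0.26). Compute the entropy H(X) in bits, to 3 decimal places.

H = −Σ pᵢ log₂ pᵢ.
−0.18·log₂(0.18) = 0.4453
−0.03·log₂(0.03) = 0.1518
−0.06·log₂(0.06) = 0.2435
−0.11·log₂(0.11) = 0.3503
−0.26·log₂(0.26) = 0.5053
−0.10·log₂(0.10) = 0.3322
−0.26·log₂(0.26) = 0.5053
Sum ≈ 2.5337 → 2.534 bits.

2.534 bits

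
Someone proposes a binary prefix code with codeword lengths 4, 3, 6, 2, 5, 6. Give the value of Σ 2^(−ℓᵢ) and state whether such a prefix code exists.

0.5; yes

With common denominator 2^6 = 64: Σ 2^(−ℓᵢ) = 4/64 + 8/64 + 1/64 + 16/64 + 2/64 + 1/64 = 32/64 = 0.5.
Kraft's inequality requires Σ ≤ 1; here Σ = 0.5 ≤ 1, so such a prefix code exists.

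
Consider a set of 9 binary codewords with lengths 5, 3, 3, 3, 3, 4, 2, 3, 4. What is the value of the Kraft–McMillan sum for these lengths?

With common denominator 2^5 = 32: Σ 2^(−ℓᵢ) = 1/32 + 4/32 + 4/32 + 4/32 + 4/32 + 2/32 + 8/32 + 4/32 + 2/32 = 33/32 = 1.03125.

1.03125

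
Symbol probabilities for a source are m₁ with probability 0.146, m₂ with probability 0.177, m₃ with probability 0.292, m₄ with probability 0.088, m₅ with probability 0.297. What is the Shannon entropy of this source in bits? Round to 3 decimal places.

2.195 bits

H = −Σ pᵢ log₂ pᵢ.
−0.146·log₂(0.146) = 0.4053
−0.177·log₂(0.177) = 0.4422
−0.292·log₂(0.292) = 0.5186
−0.088·log₂(0.088) = 0.3086
−0.297·log₂(0.297) = 0.5202
Sum ≈ 2.1948 → 2.195 bits.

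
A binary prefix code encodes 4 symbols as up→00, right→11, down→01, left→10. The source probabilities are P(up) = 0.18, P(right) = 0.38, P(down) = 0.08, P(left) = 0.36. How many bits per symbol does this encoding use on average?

L̄ = Σ pᵢ·ℓᵢ = 0.18·2 + 0.38·2 + 0.08·2 + 0.36·2 = 2 bits/symbol.

2 bits/symbol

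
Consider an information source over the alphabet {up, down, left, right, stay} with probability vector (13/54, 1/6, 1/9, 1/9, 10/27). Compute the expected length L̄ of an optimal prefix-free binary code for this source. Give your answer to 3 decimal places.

2.222 bits/symbol

Repeatedly combine the two least-probable nodes; the expected code length is the sum of the merged weights.
merge 1/9 + 1/9 → 2/9
merge 1/6 + 2/9 → 7/18
merge 13/54 + 10/27 → 11/18
merge 7/18 + 11/18 → 1
L = 2/9 + 7/18 + 11/18 + 1 = 20/9 ≈ 2.222 bits/symbol.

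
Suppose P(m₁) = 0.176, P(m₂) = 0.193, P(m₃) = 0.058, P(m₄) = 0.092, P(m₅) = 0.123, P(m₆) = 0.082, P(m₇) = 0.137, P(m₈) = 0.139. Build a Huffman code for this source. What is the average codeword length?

Repeatedly combine the two least-probable nodes; the expected code length is the sum of the merged weights.
merge 29/500 + 41/500 → 7/50
merge 23/250 + 123/1000 → 43/200
merge 137/1000 + 139/1000 → 69/250
merge 7/50 + 22/125 → 79/250
merge 193/1000 + 43/200 → 51/125
merge 69/250 + 79/250 → 74/125
merge 51/125 + 74/125 → 1
L = 7/50 + 43/200 + 69/250 + 79/250 + 51/125 + 74/125 + 1 = 2947/1000 = 2.947 bits/symbol.

2.947 bits/symbol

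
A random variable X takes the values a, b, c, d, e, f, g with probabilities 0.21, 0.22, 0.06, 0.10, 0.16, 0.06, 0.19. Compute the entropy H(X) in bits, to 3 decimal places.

H = −Σ pᵢ log₂ pᵢ.
−0.21·log₂(0.21) = 0.4728
−0.22·log₂(0.22) = 0.4806
−0.06·log₂(0.06) = 0.2435
−0.10·log₂(0.10) = 0.3322
−0.16·log₂(0.16) = 0.4230
−0.06·log₂(0.06) = 0.2435
−0.19·log₂(0.19) = 0.4552
Sum ≈ 2.6509 → 2.651 bits.

2.651 bits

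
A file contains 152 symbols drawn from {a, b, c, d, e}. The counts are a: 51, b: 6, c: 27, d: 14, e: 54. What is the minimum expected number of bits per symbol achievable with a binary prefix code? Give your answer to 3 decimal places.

Probabilities are the counts divided by 152.
Repeatedly combine the two least-probable nodes; the expected code length is the sum of the merged weights.
merge 3/76 + 7/76 → 5/38
merge 5/38 + 27/152 → 47/152
merge 47/152 + 51/152 → 49/76
merge 27/76 + 49/76 → 1
L = 5/38 + 47/152 + 49/76 + 1 = 317/152 ≈ 2.086 bits/symbol.

2.086 bits/symbol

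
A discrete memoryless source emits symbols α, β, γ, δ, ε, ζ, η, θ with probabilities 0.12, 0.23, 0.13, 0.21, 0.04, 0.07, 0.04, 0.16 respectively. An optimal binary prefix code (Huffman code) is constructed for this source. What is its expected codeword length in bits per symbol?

Repeatedly combine the two least-probable nodes; the expected code length is the sum of the merged weights.
merge 1/25 + 1/25 → 2/25
merge 7/100 + 2/25 → 3/20
merge 3/25 + 13/100 → 1/4
merge 3/20 + 4/25 → 31/100
merge 21/100 + 23/100 → 11/25
merge 1/4 + 31/100 → 14/25
merge 11/25 + 14/25 → 1
L = 2/25 + 3/20 + 1/4 + 31/100 + 11/25 + 14/25 + 1 = 279/100 = 2.79 bits/symbol.

2.79 bits/symbol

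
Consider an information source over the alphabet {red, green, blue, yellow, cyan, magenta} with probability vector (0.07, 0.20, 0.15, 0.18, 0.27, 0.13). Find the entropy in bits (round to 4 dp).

2.4815 bits

H = −Σ pᵢ log₂ pᵢ.
−0.07·log₂(0.07) = 0.2686
−0.20·log₂(0.20) = 0.4644
−0.15·log₂(0.15) = 0.4105
−0.18·log₂(0.18) = 0.4453
−0.27·log₂(0.27) = 0.5100
−0.13·log₂(0.13) = 0.3826
Sum ≈ 2.4815 → 2.4815 bits.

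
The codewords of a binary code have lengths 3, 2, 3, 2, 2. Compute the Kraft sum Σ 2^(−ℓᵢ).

1

With common denominator 2^3 = 8: Σ 2^(−ℓᵢ) = 1/8 + 2/8 + 1/8 + 2/8 + 2/8 = 8/8 = 1.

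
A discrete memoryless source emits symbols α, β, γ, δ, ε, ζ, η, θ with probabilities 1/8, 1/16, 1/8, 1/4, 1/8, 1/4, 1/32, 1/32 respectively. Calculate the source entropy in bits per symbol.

Each probability is a power of 1/2, so log₂(1/p) is an integer.
H = Σ p·log₂(1/p) = 1/8·3 + 1/16·4 + 1/8·3 + 1/4·2 + 1/8·3 + 1/4·2 + 1/32·5 + 1/32·5 = 2.6875 bits.

2.6875 bits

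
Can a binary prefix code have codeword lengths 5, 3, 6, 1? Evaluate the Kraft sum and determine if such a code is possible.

0.671875; yes

With common denominator 2^6 = 64: Σ 2^(−ℓᵢ) = 2/64 + 8/64 + 1/64 + 32/64 = 43/64 = 0.671875.
Kraft's inequality requires Σ ≤ 1; here Σ = 0.671875 ≤ 1, so such a prefix code exists.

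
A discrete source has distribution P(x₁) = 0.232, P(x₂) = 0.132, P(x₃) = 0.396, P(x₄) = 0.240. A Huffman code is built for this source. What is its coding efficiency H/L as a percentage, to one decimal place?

Entropy H = −Σ p log₂ p ≈ 1.8980 bits.
Huffman merges: 33/250+29/125→91/250; 6/25+91/250→151/250; 99/250+151/250→1. L = 246/125 ≈ 1.9680.
Efficiency = H/L = 1.8980/1.9680 = 96.4%.

96.4%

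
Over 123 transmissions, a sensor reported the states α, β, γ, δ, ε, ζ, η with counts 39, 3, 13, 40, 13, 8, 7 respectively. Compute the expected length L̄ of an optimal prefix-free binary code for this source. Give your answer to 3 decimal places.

2.439 bits/symbol

Probabilities are the counts divided by 123.
Repeatedly combine the two least-probable nodes; the expected code length is the sum of the merged weights.
merge 1/41 + 7/123 → 10/123
merge 8/123 + 10/123 → 6/41
merge 13/123 + 13/123 → 26/123
merge 6/41 + 26/123 → 44/123
merge 13/41 + 40/123 → 79/123
merge 44/123 + 79/123 → 1
L = 10/123 + 6/41 + 26/123 + 44/123 + 79/123 + 1 = 100/41 ≈ 2.439 bits/symbol.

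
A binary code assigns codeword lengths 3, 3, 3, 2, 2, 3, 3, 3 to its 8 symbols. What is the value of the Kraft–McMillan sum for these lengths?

1.25

With common denominator 2^3 = 8: Σ 2^(−ℓᵢ) = 1/8 + 1/8 + 1/8 + 2/8 + 2/8 + 1/8 + 1/8 + 1/8 = 10/8 = 1.25.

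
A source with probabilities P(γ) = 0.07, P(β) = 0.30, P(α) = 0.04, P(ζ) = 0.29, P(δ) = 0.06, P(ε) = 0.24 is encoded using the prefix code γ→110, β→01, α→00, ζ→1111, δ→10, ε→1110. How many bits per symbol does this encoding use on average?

3.13 bits/symbol

L̄ = Σ pᵢ·ℓᵢ = 0.07·3 + 0.30·2 + 0.04·2 + 0.29·4 + 0.06·2 + 0.24·4 = 3.13 bits/symbol.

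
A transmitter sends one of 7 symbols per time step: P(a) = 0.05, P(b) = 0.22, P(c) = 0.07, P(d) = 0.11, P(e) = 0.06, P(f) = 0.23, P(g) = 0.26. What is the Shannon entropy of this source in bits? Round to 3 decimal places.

2.552 bits

H = −Σ pᵢ log₂ pᵢ.
−0.05·log₂(0.05) = 0.2161
−0.22·log₂(0.22) = 0.4806
−0.07·log₂(0.07) = 0.2686
−0.11·log₂(0.11) = 0.3503
−0.06·log₂(0.06) = 0.2435
−0.23·log₂(0.23) = 0.4877
−0.26·log₂(0.26) = 0.5053
Sum ≈ 2.5520 → 2.552 bits.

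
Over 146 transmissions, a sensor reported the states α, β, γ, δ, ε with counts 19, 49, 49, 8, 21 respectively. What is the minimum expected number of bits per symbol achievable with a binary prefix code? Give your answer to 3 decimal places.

2.178 bits/symbol

Probabilities are the counts divided by 146.
Repeatedly combine the two least-probable nodes; the expected code length is the sum of the merged weights.
merge 4/73 + 19/146 → 27/146
merge 21/146 + 27/146 → 24/73
merge 24/73 + 49/146 → 97/146
merge 49/146 + 97/146 → 1
L = 27/146 + 24/73 + 97/146 + 1 = 159/73 ≈ 2.178 bits/symbol.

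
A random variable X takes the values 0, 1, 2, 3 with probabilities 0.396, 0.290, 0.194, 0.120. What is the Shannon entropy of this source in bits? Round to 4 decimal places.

1.8732 bits

H = −Σ pᵢ log₂ pᵢ.
−0.396·log₂(0.396) = 0.5292
−0.290·log₂(0.290) = 0.5179
−0.194·log₂(0.194) = 0.4590
−0.120·log₂(0.120) = 0.3671
Sum ≈ 1.8732 → 1.8732 bits.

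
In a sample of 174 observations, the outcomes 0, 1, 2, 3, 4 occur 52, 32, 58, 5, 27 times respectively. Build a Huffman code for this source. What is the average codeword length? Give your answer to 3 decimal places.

2.184 bits/symbol

Probabilities are the counts divided by 174.
Repeatedly combine the two least-probable nodes; the expected code length is the sum of the merged weights.
merge 5/174 + 9/58 → 16/87
merge 16/87 + 16/87 → 32/87
merge 26/87 + 1/3 → 55/87
merge 32/87 + 55/87 → 1
L = 16/87 + 32/87 + 55/87 + 1 = 190/87 ≈ 2.184 bits/symbol.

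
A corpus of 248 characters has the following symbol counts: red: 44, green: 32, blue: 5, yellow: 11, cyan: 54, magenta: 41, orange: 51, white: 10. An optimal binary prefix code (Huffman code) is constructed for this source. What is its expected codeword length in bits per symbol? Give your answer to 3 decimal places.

2.742 bits/symbol

Probabilities are the counts divided by 248.
Repeatedly combine the two least-probable nodes; the expected code length is the sum of the merged weights.
merge 5/248 + 5/124 → 15/248
merge 11/248 + 15/248 → 13/124
merge 13/124 + 4/31 → 29/124
merge 41/248 + 11/62 → 85/248
merge 51/248 + 27/124 → 105/248
merge 29/124 + 85/248 → 143/248
merge 105/248 + 143/248 → 1
L = 15/248 + 13/124 + 29/124 + 85/248 + 105/248 + 143/248 + 1 = 85/31 ≈ 2.742 bits/symbol.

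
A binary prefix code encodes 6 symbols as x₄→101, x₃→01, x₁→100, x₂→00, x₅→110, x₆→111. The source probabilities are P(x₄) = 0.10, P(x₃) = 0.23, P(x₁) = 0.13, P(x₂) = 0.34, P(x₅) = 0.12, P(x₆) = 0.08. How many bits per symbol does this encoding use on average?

L̄ = Σ pᵢ·ℓᵢ = 0.10·3 + 0.23·2 + 0.13·3 + 0.34·2 + 0.12·3 + 0.08·3 = 2.43 bits/symbol.

2.43 bits/symbol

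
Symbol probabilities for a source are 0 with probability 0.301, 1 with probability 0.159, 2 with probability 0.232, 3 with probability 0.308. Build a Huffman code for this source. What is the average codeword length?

2 bits/symbol

Repeatedly combine the two least-probable nodes; the expected code length is the sum of the merged weights.
merge 159/1000 + 29/125 → 391/1000
merge 301/1000 + 77/250 → 609/1000
merge 391/1000 + 609/1000 → 1
L = 391/1000 + 609/1000 + 1 = 2 bits/symbol.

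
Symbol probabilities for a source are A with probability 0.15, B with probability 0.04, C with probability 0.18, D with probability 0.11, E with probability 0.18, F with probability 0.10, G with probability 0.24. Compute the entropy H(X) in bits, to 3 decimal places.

H = −Σ pᵢ log₂ pᵢ.
−0.15·log₂(0.15) = 0.4105
−0.04·log₂(0.04) = 0.1858
−0.18·log₂(0.18) = 0.4453
−0.11·log₂(0.11) = 0.3503
−0.18·log₂(0.18) = 0.4453
−0.10·log₂(0.10) = 0.3322
−0.24·log₂(0.24) = 0.4941
Sum ≈ 2.6635 → 2.664 bits.

2.664 bits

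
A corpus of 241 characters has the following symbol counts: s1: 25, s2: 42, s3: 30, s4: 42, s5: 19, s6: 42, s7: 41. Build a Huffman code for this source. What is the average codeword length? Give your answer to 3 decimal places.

Probabilities are the counts divided by 241.
Repeatedly combine the two least-probable nodes; the expected code length is the sum of the merged weights.
merge 19/241 + 25/241 → 44/241
merge 30/241 + 41/241 → 71/241
merge 42/241 + 42/241 → 84/241
merge 42/241 + 44/241 → 86/241
merge 71/241 + 84/241 → 155/241
merge 86/241 + 155/241 → 1
L = 44/241 + 71/241 + 84/241 + 86/241 + 155/241 + 1 = 681/241 ≈ 2.826 bits/symbol.

2.826 bits/symbol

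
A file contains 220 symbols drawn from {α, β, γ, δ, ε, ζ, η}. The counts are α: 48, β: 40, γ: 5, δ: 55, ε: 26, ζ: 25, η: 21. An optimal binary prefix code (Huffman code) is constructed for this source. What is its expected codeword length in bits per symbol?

2.65 bits/symbol

Probabilities are the counts divided by 220.
Repeatedly combine the two least-probable nodes; the expected code length is the sum of the merged weights.
merge 1/44 + 21/220 → 13/110
merge 5/44 + 13/110 → 51/220
merge 13/110 + 2/11 → 3/10
merge 12/55 + 51/220 → 9/20
merge 1/4 + 3/10 → 11/20
merge 9/20 + 11/20 → 1
L = 13/110 + 51/220 + 3/10 + 9/20 + 11/20 + 1 = 53/20 = 2.65 bits/symbol.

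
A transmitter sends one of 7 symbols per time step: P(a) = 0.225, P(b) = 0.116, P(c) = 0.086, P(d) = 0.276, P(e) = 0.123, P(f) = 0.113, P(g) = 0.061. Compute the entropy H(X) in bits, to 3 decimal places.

H = −Σ pᵢ log₂ pᵢ.
−0.225·log₂(0.225) = 0.4842
−0.116·log₂(0.116) = 0.3605
−0.086·log₂(0.086) = 0.3044
−0.276·log₂(0.276) = 0.5126
−0.123·log₂(0.123) = 0.3719
−0.113·log₂(0.113) = 0.3555
−0.061·log₂(0.061) = 0.2461
Sum ≈ 2.6352 → 2.635 bits.

2.635 bits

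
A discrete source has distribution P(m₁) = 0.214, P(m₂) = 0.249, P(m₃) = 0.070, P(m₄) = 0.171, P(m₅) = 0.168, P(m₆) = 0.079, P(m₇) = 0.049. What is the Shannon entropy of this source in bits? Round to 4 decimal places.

2.6145 bits

H = −Σ pᵢ log₂ pᵢ.
−0.214·log₂(0.214) = 0.4760
−0.249·log₂(0.249) = 0.4994
−0.070·log₂(0.070) = 0.2686
−0.171·log₂(0.171) = 0.4357
−0.168·log₂(0.168) = 0.4323
−0.079·log₂(0.079) = 0.2893
−0.049·log₂(0.049) = 0.2132
Sum ≈ 2.6145 → 2.6145 bits.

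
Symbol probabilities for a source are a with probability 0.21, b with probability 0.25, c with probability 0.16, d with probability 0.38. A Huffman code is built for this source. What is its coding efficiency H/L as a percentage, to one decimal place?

96.8%

Entropy H = −Σ p log₂ p ≈ 1.9263 bits.
Huffman merges: 4/25+21/100→37/100; 1/4+37/100→31/50; 19/50+31/50→1. L = 199/100 ≈ 1.9900.
Efficiency = H/L = 1.9263/1.9900 = 96.8%.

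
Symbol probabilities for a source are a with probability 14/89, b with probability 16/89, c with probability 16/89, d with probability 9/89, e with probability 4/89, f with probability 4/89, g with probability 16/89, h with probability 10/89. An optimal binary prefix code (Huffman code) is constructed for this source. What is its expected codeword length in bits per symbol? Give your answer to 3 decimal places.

Repeatedly combine the two least-probable nodes; the expected code length is the sum of the merged weights.
merge 4/89 + 4/89 → 8/89
merge 8/89 + 9/89 → 17/89
merge 10/89 + 14/89 → 24/89
merge 16/89 + 16/89 → 32/89
merge 16/89 + 17/89 → 33/89
merge 24/89 + 32/89 → 56/89
merge 33/89 + 56/89 → 1
L = 8/89 + 17/89 + 24/89 + 32/89 + 33/89 + 56/89 + 1 = 259/89 ≈ 2.910 bits/symbol.

2.910 bits/symbol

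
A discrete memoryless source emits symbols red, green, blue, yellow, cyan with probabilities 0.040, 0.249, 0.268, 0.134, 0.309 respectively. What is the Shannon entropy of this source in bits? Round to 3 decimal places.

H = −Σ pᵢ log₂ pᵢ.
−0.040·log₂(0.040) = 0.1858
−0.249·log₂(0.249) = 0.4994
−0.268·log₂(0.268) = 0.5091
−0.134·log₂(0.134) = 0.3886
−0.309·log₂(0.309) = 0.5235
Sum ≈ 2.1064 → 2.106 bits.

2.106 bits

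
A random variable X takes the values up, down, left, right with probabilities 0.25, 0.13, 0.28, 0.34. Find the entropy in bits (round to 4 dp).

1.9260 bits

H = −Σ pᵢ log₂ pᵢ.
−0.25·log₂(0.25) = 0.5000
−0.13·log₂(0.13) = 0.3826
−0.28·log₂(0.28) = 0.5142
−0.34·log₂(0.34) = 0.5292
Sum ≈ 1.9260 → 1.9260 bits.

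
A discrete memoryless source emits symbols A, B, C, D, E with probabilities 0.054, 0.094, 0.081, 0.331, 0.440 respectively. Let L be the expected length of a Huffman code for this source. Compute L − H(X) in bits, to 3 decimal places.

0.033 bits

Entropy H = −Σ p log₂ p ≈ 1.8909 bits.
Huffman merges: 27/500+81/1000→27/200; 47/500+27/200→229/1000; 229/1000+331/1000→14/25; 11/25+14/25→1. L = 481/250 ≈ 1.9240.
L − H = 1.9240 − 1.8909 = 0.033 bits.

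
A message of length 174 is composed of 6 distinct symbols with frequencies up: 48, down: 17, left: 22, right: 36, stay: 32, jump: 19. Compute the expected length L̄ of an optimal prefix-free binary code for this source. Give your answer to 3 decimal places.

Probabilities are the counts divided by 174.
Repeatedly combine the two least-probable nodes; the expected code length is the sum of the merged weights.
merge 17/174 + 19/174 → 6/29
merge 11/87 + 16/87 → 9/29
merge 6/29 + 6/29 → 12/29
merge 8/29 + 9/29 → 17/29
merge 12/29 + 17/29 → 1
L = 6/29 + 9/29 + 12/29 + 17/29 + 1 = 73/29 ≈ 2.517 bits/symbol.

2.517 bits/symbol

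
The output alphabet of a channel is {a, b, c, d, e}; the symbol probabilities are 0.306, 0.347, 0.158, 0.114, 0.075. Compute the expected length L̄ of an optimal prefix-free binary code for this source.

Repeatedly combine the two least-probable nodes; the expected code length is the sum of the merged weights.
merge 3/40 + 57/500 → 189/1000
merge 79/500 + 189/1000 → 347/1000
merge 153/500 + 347/1000 → 653/1000
merge 347/1000 + 653/1000 → 1
L = 189/1000 + 347/1000 + 653/1000 + 1 = 2189/1000 = 2.189 bits/symbol.

2.189 bits/symbol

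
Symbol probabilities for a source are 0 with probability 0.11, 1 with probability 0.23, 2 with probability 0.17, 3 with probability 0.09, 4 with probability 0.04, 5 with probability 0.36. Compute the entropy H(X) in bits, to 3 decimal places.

2.302 bits

H = −Σ pᵢ log₂ pᵢ.
−0.11·log₂(0.11) = 0.3503
−0.23·log₂(0.23) = 0.4877
−0.17·log₂(0.17) = 0.4346
−0.09·log₂(0.09) = 0.3127
−0.04·log₂(0.04) = 0.1858
−0.36·log₂(0.36) = 0.5306
Sum ≈ 2.3016 → 2.302 bits.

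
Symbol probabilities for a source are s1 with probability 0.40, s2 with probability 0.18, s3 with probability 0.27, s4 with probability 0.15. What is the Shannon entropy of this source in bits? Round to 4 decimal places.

1.8946 bits

H = −Σ pᵢ log₂ pᵢ.
−0.40·log₂(0.40) = 0.5288
−0.18·log₂(0.18) = 0.4453
−0.27·log₂(0.27) = 0.5100
−0.15·log₂(0.15) = 0.4105
Sum ≈ 1.8946 → 1.8946 bits.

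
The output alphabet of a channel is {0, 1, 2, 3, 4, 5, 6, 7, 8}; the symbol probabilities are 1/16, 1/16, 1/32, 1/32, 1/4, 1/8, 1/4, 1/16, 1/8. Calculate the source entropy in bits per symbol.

2.8125 bits

Each probability is a power of 1/2, so log₂(1/p) is an integer.
H = Σ p·log₂(1/p) = 1/16·4 + 1/16·4 + 1/32·5 + 1/32·5 + 1/4·2 + 1/8·3 + 1/4·2 + 1/16·4 + 1/8·3 = 2.8125 bits.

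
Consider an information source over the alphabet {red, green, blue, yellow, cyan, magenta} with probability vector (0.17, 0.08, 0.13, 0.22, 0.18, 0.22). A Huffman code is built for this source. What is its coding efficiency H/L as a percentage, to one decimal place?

98.2%

Entropy H = −Σ p log₂ p ≈ 2.5152 bits.
Huffman merges: 2/25+13/100→21/100; 17/100+9/50→7/20; 21/100+11/50→43/100; 11/50+7/20→57/100; 43/100+57/100→1. L = 64/25 ≈ 2.5600.
Efficiency = H/L = 2.5152/2.5600 = 98.2%.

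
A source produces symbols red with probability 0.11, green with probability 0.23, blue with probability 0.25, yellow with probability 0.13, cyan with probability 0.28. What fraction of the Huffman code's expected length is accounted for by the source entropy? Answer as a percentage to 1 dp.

99.8%

Entropy H = −Σ p log₂ p ≈ 2.2348 bits.
Huffman merges: 11/100+13/100→6/25; 23/100+6/25→47/100; 1/4+7/25→53/100; 47/100+53/100→1. L = 56/25 ≈ 2.2400.
Efficiency = H/L = 2.2348/2.2400 = 99.8%.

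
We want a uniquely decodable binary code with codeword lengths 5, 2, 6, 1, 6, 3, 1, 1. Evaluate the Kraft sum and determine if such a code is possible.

With common denominator 2^6 = 64: Σ 2^(−ℓᵢ) = 2/64 + 16/64 + 1/64 + 32/64 + 1/64 + 8/64 + 32/64 + 32/64 = 124/64 = 1.9375.
Kraft's inequality requires Σ ≤ 1; here Σ = 1.9375 > 1, so no such prefix code exists.

1.9375; no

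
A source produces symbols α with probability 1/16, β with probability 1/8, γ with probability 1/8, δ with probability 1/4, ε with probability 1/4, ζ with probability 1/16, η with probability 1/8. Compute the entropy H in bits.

2.625 bits

Each probability is a power of 1/2, so log₂(1/p) is an integer.
H = Σ p·log₂(1/p) = 1/16·4 + 1/8·3 + 1/8·3 + 1/4·2 + 1/4·2 + 1/16·4 + 1/8·3 = 2.625 bits.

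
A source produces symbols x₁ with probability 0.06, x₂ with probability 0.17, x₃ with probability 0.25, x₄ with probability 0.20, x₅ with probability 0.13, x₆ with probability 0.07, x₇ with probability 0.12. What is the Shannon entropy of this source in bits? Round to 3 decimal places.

2.661 bits

H = −Σ pᵢ log₂ pᵢ.
−0.06·log₂(0.06) = 0.2435
−0.17·log₂(0.17) = 0.4346
−0.25·log₂(0.25) = 0.5000
−0.20·log₂(0.20) = 0.4644
−0.13·log₂(0.13) = 0.3826
−0.07·log₂(0.07) = 0.2686
−0.12·log₂(0.12) = 0.3671
Sum ≈ 2.6608 → 2.661 bits.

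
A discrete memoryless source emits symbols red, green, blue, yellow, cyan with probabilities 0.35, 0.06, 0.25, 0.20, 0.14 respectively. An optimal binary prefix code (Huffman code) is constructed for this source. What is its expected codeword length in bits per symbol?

Repeatedly combine the two least-probable nodes; the expected code length is the sum of the merged weights.
merge 3/50 + 7/50 → 1/5
merge 1/5 + 1/5 → 2/5
merge 1/4 + 7/20 → 3/5
merge 2/5 + 3/5 → 1
L = 1/5 + 2/5 + 3/5 + 1 = 11/5 = 2.2 bits/symbol.

2.2 bits/symbol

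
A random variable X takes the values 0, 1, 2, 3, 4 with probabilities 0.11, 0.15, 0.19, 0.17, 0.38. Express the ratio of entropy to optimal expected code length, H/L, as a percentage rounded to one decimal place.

97.4%

Entropy H = −Σ p log₂ p ≈ 2.1811 bits.
Huffman merges: 11/100+3/20→13/50; 17/100+19/100→9/25; 13/50+9/25→31/50; 19/50+31/50→1. L = 56/25 ≈ 2.2400.
Efficiency = H/L = 2.1811/2.2400 = 97.4%.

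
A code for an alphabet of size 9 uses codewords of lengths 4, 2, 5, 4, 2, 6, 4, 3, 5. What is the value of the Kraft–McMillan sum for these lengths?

0.890625

With common denominator 2^6 = 64: Σ 2^(−ℓᵢ) = 4/64 + 16/64 + 2/64 + 4/64 + 16/64 + 1/64 + 4/64 + 8/64 + 2/64 = 57/64 = 0.890625.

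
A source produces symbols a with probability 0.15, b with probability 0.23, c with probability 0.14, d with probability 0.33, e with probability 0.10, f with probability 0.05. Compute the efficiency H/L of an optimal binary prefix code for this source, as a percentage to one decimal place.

Entropy H = −Σ p log₂ p ≈ 2.3714 bits.
Huffman merges: 1/20+1/10→3/20; 7/50+3/20→29/100; 3/20+23/100→19/50; 29/100+33/100→31/50; 19/50+31/50→1. L = 61/25 ≈ 2.4400.
Efficiency = H/L = 2.3714/2.4400 = 97.2%.

97.2%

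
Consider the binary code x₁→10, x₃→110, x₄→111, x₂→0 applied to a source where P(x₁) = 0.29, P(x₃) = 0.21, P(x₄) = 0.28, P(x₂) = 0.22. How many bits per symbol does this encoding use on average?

2.27 bits/symbol

L̄ = Σ pᵢ·ℓᵢ = 0.29·2 + 0.21·3 + 0.28·3 + 0.22·1 = 2.27 bits/symbol.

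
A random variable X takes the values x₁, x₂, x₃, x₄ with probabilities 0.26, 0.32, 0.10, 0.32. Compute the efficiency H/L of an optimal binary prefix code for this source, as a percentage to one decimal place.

Entropy H = −Σ p log₂ p ≈ 1.8895 bits.
Huffman merges: 1/10+13/50→9/25; 8/25+8/25→16/25; 9/25+16/25→1. L = 2 ≈ 2.0000.
Efficiency = H/L = 1.8895/2.0000 = 94.5%.

94.5%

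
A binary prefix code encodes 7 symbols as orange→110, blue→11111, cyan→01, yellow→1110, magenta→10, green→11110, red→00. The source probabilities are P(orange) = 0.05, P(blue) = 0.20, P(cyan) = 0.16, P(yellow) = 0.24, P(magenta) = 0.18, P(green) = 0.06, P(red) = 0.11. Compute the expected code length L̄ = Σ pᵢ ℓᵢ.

3.31 bits/symbol

L̄ = Σ pᵢ·ℓᵢ = 0.05·3 + 0.20·5 + 0.16·2 + 0.24·4 + 0.18·2 + 0.06·5 + 0.11·2 = 3.31 bits/symbol.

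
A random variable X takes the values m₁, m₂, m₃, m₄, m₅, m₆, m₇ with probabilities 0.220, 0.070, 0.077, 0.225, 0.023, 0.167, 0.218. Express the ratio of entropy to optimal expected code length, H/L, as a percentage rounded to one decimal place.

98.2%

Entropy H = −Σ p log₂ p ≈ 2.5536 bits.
Huffman merges: 23/1000+7/100→93/1000; 77/1000+93/1000→17/100; 167/1000+17/100→337/1000; 109/500+11/50→219/500; 9/40+337/1000→281/500; 219/500+281/500→1. L = 13/5 ≈ 2.6000.
Efficiency = H/L = 2.5536/2.6000 = 98.2%.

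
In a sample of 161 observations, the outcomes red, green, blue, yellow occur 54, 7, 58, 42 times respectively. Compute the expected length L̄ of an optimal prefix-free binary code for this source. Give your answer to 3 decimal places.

Probabilities are the counts divided by 161.
Repeatedly combine the two least-probable nodes; the expected code length is the sum of the merged weights.
merge 1/23 + 6/23 → 7/23
merge 7/23 + 54/161 → 103/161
merge 58/161 + 103/161 → 1
L = 7/23 + 103/161 + 1 = 313/161 ≈ 1.944 bits/symbol.

1.944 bits/symbol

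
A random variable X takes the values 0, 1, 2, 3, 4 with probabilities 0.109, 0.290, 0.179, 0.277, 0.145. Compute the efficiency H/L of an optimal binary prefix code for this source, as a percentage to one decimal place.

98.8%

Entropy H = −Σ p log₂ p ≈ 2.2277 bits.
Huffman merges: 109/1000+29/200→127/500; 179/1000+127/500→433/1000; 277/1000+29/100→567/1000; 433/1000+567/1000→1. L = 1127/500 ≈ 2.2540.
Efficiency = H/L = 2.2277/2.2540 = 98.8%.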